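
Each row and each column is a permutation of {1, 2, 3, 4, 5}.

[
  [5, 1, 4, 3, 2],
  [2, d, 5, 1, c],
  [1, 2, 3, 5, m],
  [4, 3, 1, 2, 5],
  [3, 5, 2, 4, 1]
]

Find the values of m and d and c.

m = 4, d = 4, c = 3

At (row 2, col 2): column 2 already has {1, 2, 3, 5}, so the value is 4.
For row 3, column 5: row 3 already has {1, 2, 3, 5}; that leaves 4.
At (row 2, col 5): row 2 already has {1, 2, 4, 5}, so the value is 3.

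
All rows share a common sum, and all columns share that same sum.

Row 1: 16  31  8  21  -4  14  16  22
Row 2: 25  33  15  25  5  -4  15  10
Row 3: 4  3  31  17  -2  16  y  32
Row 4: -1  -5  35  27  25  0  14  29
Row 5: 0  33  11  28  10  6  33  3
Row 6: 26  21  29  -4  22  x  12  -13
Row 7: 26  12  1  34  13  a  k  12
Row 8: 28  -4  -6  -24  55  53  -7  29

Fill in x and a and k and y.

Rows 1 and 2 both sum to 124, so that's the common total.
Row 6 has 26 + 21 + 29 − 4 + 22 + 12 − 13 = 93; the blank must be 124 − 93 = 31.
Row 3 has 4 + 3 + 31 + 17 − 2 + 16 + 32 = 101; the blank must be 124 − 101 = 23.
Column 7 has 16 + 15 + 23 + 14 + 33 + 12 − 7 = 106; the blank must be 124 − 106 = 18.
Row 7 has 26 + 12 + 1 + 34 + 13 + 18 + 12 = 116; the blank must be 124 − 116 = 8.

x = 31, a = 8, k = 18, y = 23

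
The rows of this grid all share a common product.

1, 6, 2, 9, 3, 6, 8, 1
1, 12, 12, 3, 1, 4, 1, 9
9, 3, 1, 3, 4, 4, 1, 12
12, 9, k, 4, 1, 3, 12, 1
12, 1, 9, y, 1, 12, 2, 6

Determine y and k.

Rows 1 and 3 each multiply to 15552, so every row has product 15552.
Row 5: 12×1×9×1×12×2×6 = 15552, so the missing entry is 15552 ÷ 15552 = 1.
Row 4: 12×9×4×1×3×12×1 = 15552, so the missing entry is 15552 ÷ 15552 = 1.

y = 1, k = 1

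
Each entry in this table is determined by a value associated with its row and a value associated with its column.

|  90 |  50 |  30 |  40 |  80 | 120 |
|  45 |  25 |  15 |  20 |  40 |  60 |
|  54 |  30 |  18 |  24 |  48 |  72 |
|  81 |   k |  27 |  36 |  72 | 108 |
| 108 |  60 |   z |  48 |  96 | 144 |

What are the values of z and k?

Each row is a constant multiple of every other row — this is a multiplication table with the headers hidden.
Row 5 is 96/80 = 6/5 times row 1, so its entry in column 3 is 30 × 6/5 = 36.
Row 4 is 72/80 = 9/10 times row 1, so its entry in column 2 is 50 × 9/10 = 45.

z = 36, k = 45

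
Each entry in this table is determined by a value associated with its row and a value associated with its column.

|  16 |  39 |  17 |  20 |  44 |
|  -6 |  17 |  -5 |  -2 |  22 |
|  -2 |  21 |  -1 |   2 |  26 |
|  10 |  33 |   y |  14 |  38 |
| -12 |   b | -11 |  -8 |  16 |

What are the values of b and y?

b = 11, y = 11

The difference between any two rows is the same in every column — this is an addition table with the headers hidden.
Row 5 minus row 1 is 16 − 44 = -28, so its entry in column 2 is 39 + (-28) = 11.
Row 4 minus row 1 is 38 − 44 = -6, so its entry in column 3 is 17 + (-6) = 11.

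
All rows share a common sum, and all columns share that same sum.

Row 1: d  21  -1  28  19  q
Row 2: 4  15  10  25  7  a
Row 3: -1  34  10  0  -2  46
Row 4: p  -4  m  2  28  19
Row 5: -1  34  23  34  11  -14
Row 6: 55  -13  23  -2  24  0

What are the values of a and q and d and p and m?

a = 26, q = 10, d = 10, p = 20, m = 22

Rows 3 and 5 both sum to 87, so that's the common total.
The known cells in row 2 total 61, leaving 87 − 61 = 26 for the blank.
The known cells in column 6 total 77, leaving 87 − 77 = 10 for the blank.
The known cells in row 1 total 77, leaving 87 − 77 = 10 for the blank.
The known cells in column 1 total 67, leaving 87 − 67 = 20 for the blank.
The known cells in row 4 total 65, leaving 87 − 65 = 22 for the blank.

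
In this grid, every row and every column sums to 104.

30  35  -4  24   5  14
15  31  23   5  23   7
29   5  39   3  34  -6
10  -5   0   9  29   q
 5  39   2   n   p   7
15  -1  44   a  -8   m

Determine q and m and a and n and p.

Column 5: 5 + 23 + 34 + 29 − 8 = 83, so its missing entry is 104 − 83 = 21.
Row 5: 5 + 39 + 2 + 21 + 7 = 74, so its missing entry is 104 − 74 = 30.
Column 4: 24 + 5 + 3 + 9 + 30 = 71, so its missing entry is 104 − 71 = 33.
Row 6: 15 − 1 + 44 + 33 − 8 = 83, so its missing entry is 104 − 83 = 21.
Row 4: 10 − 5 + 0 + 9 + 29 = 43, so its missing entry is 104 − 43 = 61.

q = 61, m = 21, a = 33, n = 30, p = 21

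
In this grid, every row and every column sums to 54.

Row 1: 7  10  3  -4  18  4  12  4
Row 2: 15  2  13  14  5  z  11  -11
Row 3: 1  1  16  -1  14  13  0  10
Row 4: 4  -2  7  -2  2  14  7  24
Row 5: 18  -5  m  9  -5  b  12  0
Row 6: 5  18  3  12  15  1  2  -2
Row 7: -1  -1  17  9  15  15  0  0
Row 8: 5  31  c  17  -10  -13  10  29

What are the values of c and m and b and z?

Row 8 has 5 + 31 + 17 − 10 − 13 + 10 + 29 = 69; the blank must be 54 − 69 = -15.
Column 3 has 3 + 13 + 16 + 7 + 3 + 17 − 15 = 44; the blank must be 54 − 44 = 10.
Row 5 has 18 − 5 + 10 + 9 − 5 + 12 + 0 = 39; the blank must be 54 − 39 = 15.
Row 2 has 15 + 2 + 13 + 14 + 5 + 11 − 11 = 49; the blank must be 54 − 49 = 5.

c = -15, m = 10, b = 15, z = 5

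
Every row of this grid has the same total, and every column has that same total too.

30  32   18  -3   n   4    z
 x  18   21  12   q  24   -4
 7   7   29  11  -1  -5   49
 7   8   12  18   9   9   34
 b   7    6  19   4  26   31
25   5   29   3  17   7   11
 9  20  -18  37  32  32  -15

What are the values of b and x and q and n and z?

Rows 3 and 4 both sum to 97, so that's the common total.
Row 5 has 7 + 6 + 19 + 4 + 26 + 31 = 93; the blank must be 97 − 93 = 4.
Column 7 has -4 + 49 + 34 + 31 + 11 − 15 = 106; the blank must be 97 − 106 = -9.
Row 1 has 30 + 32 + 18 − 3 + 4 − 9 = 72; the blank must be 97 − 72 = 25.
Column 5 has 25 − 1 + 9 + 4 + 17 + 32 = 86; the blank must be 97 − 86 = 11.
Row 2 has 18 + 21 + 12 + 11 + 24 − 4 = 82; the blank must be 97 − 82 = 15.

b = 4, x = 15, q = 11, n = 25, z = -9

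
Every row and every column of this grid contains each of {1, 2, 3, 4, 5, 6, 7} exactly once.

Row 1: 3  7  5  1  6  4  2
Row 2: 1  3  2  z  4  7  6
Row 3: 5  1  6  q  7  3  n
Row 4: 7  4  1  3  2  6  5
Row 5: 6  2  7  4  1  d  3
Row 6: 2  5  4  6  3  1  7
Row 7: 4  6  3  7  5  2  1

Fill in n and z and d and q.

For row 2, column 4: row 2 already has {1, 2, 3, 4, 6, 7}; that leaves 5.
At (row 3, col 4): column 4 already has {1, 3, 4, 5, 6, 7}, so the value is 2.
At (row 5, col 6): row 5 already has {1, 2, 3, 4, 6, 7}, so the value is 5.
At (row 3, col 7): row 3 already has {1, 2, 3, 5, 6, 7}, so the value is 4.

n = 4, z = 5, d = 5, q = 2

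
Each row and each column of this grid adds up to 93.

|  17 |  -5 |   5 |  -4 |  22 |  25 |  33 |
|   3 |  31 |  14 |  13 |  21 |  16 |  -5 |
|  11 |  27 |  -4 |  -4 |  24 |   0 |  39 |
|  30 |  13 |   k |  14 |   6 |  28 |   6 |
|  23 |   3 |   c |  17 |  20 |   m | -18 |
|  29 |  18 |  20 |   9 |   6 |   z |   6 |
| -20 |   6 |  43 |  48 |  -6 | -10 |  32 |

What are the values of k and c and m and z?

The known cells in row 4 total 97, leaving 93 − 97 = -4 for the blank.
The known cells in row 6 total 88, leaving 93 − 88 = 5 for the blank.
The known cells in column 6 total 64, leaving 93 − 64 = 29 for the blank.
The known cells in row 5 total 74, leaving 93 − 74 = 19 for the blank.

k = -4, c = 19, m = 29, z = 5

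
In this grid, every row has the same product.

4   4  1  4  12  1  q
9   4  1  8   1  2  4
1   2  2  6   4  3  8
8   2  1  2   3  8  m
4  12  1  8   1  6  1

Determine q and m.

q = 3, m = 3

Rows 2 and 5 each multiply to 2304, so every row has product 2304.
Row 1: 4×4×1×4×12×1 = 768, so the missing entry is 2304 ÷ 768 = 3.
Row 4: 8×2×1×2×3×8 = 768, so the missing entry is 2304 ÷ 768 = 3.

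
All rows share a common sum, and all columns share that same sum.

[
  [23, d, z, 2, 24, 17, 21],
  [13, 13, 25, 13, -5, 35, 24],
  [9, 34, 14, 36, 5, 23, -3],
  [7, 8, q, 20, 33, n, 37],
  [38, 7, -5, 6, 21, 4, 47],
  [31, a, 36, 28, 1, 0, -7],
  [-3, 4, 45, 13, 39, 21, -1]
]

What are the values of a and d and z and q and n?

Rows 2 and 3 both sum to 118, so that's the common total.
The known cells in row 6 total 89, leaving 118 − 89 = 29 for the blank.
The known cells in column 2 total 95, leaving 118 − 95 = 23 for the blank.
The known cells in row 1 total 110, leaving 118 − 110 = 8 for the blank.
The known cells in column 3 total 123, leaving 118 − 123 = -5 for the blank.
The known cells in row 4 total 100, leaving 118 − 100 = 18 for the blank.

a = 29, d = 23, z = 8, q = -5, n = 18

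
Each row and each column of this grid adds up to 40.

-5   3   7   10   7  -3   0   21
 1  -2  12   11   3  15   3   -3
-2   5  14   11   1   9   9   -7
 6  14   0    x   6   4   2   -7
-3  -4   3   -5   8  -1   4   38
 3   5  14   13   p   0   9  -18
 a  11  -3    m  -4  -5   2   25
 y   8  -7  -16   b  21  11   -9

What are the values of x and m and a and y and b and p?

x = 15, m = 1, a = 13, y = 27, b = 5, p = 14

Row 6 has 3 + 5 + 14 + 13 + 0 + 9 − 18 = 26; the blank must be 40 − 26 = 14.
Column 5 has 7 + 3 + 1 + 6 + 8 + 14 − 4 = 35; the blank must be 40 − 35 = 5.
Row 8 has 8 − 7 − 16 + 5 + 21 + 11 − 9 = 13; the blank must be 40 − 13 = 27.
Row 4 has 6 + 14 + 0 + 6 + 4 + 2 − 7 = 25; the blank must be 40 − 25 = 15.
Column 1 has -5 + 1 − 2 + 6 − 3 + 3 + 27 = 27; the blank must be 40 − 27 = 13.
Row 7 has 13 + 11 − 3 − 4 − 5 + 2 + 25 = 39; the blank must be 40 − 39 = 1.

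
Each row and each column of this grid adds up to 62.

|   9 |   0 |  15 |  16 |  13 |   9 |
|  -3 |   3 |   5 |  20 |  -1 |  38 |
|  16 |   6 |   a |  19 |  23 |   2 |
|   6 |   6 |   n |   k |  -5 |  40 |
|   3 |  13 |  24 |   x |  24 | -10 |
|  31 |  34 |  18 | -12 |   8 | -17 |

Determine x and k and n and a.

The known cells in row 3 total 66, leaving 62 − 66 = -4 for the blank.
The known cells in column 3 total 58, leaving 62 − 58 = 4 for the blank.
The known cells in row 4 total 51, leaving 62 − 51 = 11 for the blank.
The known cells in row 5 total 54, leaving 62 − 54 = 8 for the blank.

x = 8, k = 11, n = 4, a = -4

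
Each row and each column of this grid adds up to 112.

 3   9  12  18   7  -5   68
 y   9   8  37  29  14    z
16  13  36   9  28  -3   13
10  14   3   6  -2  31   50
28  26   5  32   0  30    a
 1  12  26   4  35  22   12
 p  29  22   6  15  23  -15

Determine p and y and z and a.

p = 32, y = 22, z = -7, a = -9

Row 5: 28 + 26 + 5 + 32 + 0 + 30 = 121, so its missing entry is 112 − 121 = -9.
Column 7: 68 + 13 + 50 − 9 + 12 − 15 = 119, so its missing entry is 112 − 119 = -7.
Row 2: 9 + 8 + 37 + 29 + 14 − 7 = 90, so its missing entry is 112 − 90 = 22.
Row 7: 29 + 22 + 6 + 15 + 23 − 15 = 80, so its missing entry is 112 − 80 = 32.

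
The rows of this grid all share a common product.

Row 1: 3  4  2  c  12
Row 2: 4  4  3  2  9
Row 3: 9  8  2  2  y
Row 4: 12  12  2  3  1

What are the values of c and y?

Rows 2 and 4 each multiply to 864, so every row has product 864.
Row 1: 3×4×2×12 = 288, so the missing entry is 864 ÷ 288 = 3.
Row 3: 9×8×2×2 = 288, so the missing entry is 864 ÷ 288 = 3.

c = 3, y = 3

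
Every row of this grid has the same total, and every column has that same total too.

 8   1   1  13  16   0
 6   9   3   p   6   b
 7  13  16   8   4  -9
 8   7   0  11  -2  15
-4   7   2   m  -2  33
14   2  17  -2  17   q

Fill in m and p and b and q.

m = 3, p = 6, b = 9, q = -9

Rows 1 and 3 both sum to 39, so that's the common total.
Row 6: 14 + 2 + 17 − 2 + 17 = 48, so its missing entry is 39 − 48 = -9.
Column 6: 0 − 9 + 15 + 33 − 9 = 30, so its missing entry is 39 − 30 = 9.
Row 2: 6 + 9 + 3 + 6 + 9 = 33, so its missing entry is 39 − 33 = 6.
Row 5: -4 + 7 + 2 − 2 + 33 = 36, so its missing entry is 39 − 36 = 3.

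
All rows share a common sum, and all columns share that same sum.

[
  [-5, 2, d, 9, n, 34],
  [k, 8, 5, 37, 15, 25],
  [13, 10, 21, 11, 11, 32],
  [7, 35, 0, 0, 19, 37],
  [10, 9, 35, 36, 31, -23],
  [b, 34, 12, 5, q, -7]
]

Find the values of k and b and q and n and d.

Rows 3 and 4 both sum to 98, so that's the common total.
Column 3 has 5 + 21 + 0 + 35 + 12 = 73; the blank must be 98 − 73 = 25.
Row 1 has -5 + 2 + 25 + 9 + 34 = 65; the blank must be 98 − 65 = 33.
Column 5 has 33 + 15 + 11 + 19 + 31 = 109; the blank must be 98 − 109 = -11.
Row 6 has 34 + 12 + 5 − 11 − 7 = 33; the blank must be 98 − 33 = 65.
Row 2 has 8 + 5 + 37 + 15 + 25 = 90; the blank must be 98 − 90 = 8.

k = 8, b = 65, q = -11, n = 33, d = 25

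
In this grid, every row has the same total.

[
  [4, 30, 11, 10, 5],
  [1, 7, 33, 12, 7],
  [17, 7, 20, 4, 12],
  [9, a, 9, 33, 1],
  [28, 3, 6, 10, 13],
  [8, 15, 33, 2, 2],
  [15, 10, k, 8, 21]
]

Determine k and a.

Row 1 sums to 60 and so does row 3; that's the common total.
In row 7 the known cells total 54, leaving 60 − 54 = 6.
In row 4 the known cells total 52, leaving 60 − 52 = 8.

k = 6, a = 8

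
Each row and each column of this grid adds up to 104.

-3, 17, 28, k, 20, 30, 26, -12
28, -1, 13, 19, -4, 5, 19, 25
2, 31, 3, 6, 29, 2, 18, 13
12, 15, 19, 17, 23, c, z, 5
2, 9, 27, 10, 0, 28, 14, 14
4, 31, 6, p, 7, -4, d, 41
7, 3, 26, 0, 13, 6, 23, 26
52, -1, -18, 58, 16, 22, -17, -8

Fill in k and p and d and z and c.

k = -2, p = -4, d = 23, z = -2, c = 15

Row 1: -3 + 17 + 28 + 20 + 30 + 26 − 12 = 106, so its missing entry is 104 − 106 = -2.
Column 4: -2 + 19 + 6 + 17 + 10 + 0 + 58 = 108, so its missing entry is 104 − 108 = -4.
Row 6: 4 + 31 + 6 − 4 + 7 − 4 + 41 = 81, so its missing entry is 104 − 81 = 23.
Column 7: 26 + 19 + 18 + 14 + 23 + 23 − 17 = 106, so its missing entry is 104 − 106 = -2.
Row 4: 12 + 15 + 19 + 17 + 23 − 2 + 5 = 89, so its missing entry is 104 − 89 = 15.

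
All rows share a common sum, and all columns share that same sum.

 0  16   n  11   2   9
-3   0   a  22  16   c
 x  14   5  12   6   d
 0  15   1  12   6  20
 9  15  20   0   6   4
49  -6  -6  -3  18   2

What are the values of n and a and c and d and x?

n = 16, a = 18, c = 1, d = 18, x = -1

Rows 4 and 5 both sum to 54, so that's the common total.
Column 1 has 0 − 3 + 0 + 9 + 49 = 55; the blank must be 54 − 55 = -1.
Row 1 has 0 + 16 + 11 + 2 + 9 = 38; the blank must be 54 − 38 = 16.
Column 3 has 16 + 5 + 1 + 20 − 6 = 36; the blank must be 54 − 36 = 18.
Row 2 has -3 + 0 + 18 + 22 + 16 = 53; the blank must be 54 − 53 = 1.
Row 3 has -1 + 14 + 5 + 12 + 6 = 36; the blank must be 54 − 36 = 18.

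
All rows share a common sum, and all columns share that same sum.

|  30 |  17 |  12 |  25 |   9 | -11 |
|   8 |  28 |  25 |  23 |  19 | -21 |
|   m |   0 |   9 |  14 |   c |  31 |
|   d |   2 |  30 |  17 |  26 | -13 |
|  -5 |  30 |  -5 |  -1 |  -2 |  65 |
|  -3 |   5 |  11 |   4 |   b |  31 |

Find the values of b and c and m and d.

Rows 1 and 2 both sum to 82, so that's the common total.
Row 6: -3 + 5 + 11 + 4 + 31 = 48, so its missing entry is 82 − 48 = 34.
Column 5: 9 + 19 + 26 − 2 + 34 = 86, so its missing entry is 82 − 86 = -4.
Row 3: 0 + 9 + 14 − 4 + 31 = 50, so its missing entry is 82 − 50 = 32.
Row 4: 2 + 30 + 17 + 26 − 13 = 62, so its missing entry is 82 − 62 = 20.

b = 34, c = -4, m = 32, d = 20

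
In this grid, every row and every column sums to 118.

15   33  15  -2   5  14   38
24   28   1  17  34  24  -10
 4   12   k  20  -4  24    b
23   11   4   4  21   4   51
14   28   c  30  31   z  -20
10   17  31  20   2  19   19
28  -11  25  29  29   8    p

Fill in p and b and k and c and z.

Column 6: 14 + 24 + 24 + 4 + 19 + 8 = 93, so its missing entry is 118 − 93 = 25.
Row 5: 14 + 28 + 30 + 31 + 25 − 20 = 108, so its missing entry is 118 − 108 = 10.
Column 3: 15 + 1 + 4 + 10 + 31 + 25 = 86, so its missing entry is 118 − 86 = 32.
Row 3: 4 + 12 + 32 + 20 − 4 + 24 = 88, so its missing entry is 118 − 88 = 30.
Row 7: 28 − 11 + 25 + 29 + 29 + 8 = 108, so its missing entry is 118 − 108 = 10.

p = 10, b = 30, k = 32, c = 10, z = 25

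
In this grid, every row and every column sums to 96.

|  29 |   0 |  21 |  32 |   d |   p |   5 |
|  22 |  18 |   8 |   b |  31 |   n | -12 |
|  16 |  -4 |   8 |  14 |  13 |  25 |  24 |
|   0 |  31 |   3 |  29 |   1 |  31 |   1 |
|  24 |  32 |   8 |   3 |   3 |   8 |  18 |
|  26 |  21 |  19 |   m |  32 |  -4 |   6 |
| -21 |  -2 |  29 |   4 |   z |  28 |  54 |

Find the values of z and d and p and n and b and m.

The known cells in row 7 total 92, leaving 96 − 92 = 4 for the blank.
The known cells in column 5 total 84, leaving 96 − 84 = 12 for the blank.
The known cells in row 1 total 99, leaving 96 − 99 = -3 for the blank.
The known cells in column 6 total 85, leaving 96 − 85 = 11 for the blank.
The known cells in row 6 total 100, leaving 96 − 100 = -4 for the blank.
The known cells in row 2 total 78, leaving 96 − 78 = 18 for the blank.

z = 4, d = 12, p = -3, n = 11, b = 18, m = -4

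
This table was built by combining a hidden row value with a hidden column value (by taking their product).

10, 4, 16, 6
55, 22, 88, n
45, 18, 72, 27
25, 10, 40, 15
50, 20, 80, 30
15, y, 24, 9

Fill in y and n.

y = 6, n = 33

Each row is a constant multiple of every other row — this is a multiplication table with the headers hidden.
Row 6 is 15/10 = 3/2 times row 1, so its entry in column 2 is 4 × 3/2 = 6.
Row 2 is 55/10 = 11/2 times row 1, so its entry in column 4 is 6 × 11/2 = 33.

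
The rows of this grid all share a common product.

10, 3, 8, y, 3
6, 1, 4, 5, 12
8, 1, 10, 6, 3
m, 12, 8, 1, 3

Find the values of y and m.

Rows 2 and 3 each multiply to 1440, so every row has product 1440.
Row 1: 10×3×8×3 = 720, so the missing entry is 1440 ÷ 720 = 2.
Row 4: 12×8×1×3 = 288, so the missing entry is 1440 ÷ 288 = 5.

y = 2, m = 5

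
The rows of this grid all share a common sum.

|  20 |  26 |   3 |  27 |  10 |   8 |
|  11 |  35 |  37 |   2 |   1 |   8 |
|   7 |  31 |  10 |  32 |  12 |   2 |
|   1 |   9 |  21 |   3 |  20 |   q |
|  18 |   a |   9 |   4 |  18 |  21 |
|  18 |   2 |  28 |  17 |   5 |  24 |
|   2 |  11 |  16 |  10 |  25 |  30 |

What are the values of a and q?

a = 24, q = 40

Rows 3 and 6 both add up to 94, so every row sums to 94.
Row 5: 18 + 9 + 4 + 18 + 21 = 70, so the missing entry is 94 − 70 = 24.
Row 4: 1 + 9 + 21 + 3 + 20 = 54, so the missing entry is 94 − 54 = 40.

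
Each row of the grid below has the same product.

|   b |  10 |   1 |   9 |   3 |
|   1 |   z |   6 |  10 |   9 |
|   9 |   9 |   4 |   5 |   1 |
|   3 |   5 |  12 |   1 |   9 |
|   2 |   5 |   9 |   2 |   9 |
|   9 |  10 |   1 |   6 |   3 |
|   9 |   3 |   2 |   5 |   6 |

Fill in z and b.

z = 3, b = 6

Rows 4 and 7 each multiply to 1620, so every row has product 1620.
Row 2: 1×6×10×9 = 540, so the missing entry is 1620 ÷ 540 = 3.
Row 1: 10×1×9×3 = 270, so the missing entry is 1620 ÷ 270 = 6.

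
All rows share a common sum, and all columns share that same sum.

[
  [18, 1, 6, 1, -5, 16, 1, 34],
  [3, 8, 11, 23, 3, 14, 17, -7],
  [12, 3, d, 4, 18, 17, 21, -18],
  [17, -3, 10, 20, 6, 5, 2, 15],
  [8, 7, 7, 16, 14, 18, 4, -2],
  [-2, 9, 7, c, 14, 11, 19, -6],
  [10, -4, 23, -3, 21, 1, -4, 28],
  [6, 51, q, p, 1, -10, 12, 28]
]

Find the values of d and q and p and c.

Rows 1 and 2 both sum to 72, so that's the common total.
Row 6: -2 + 9 + 7 + 14 + 11 + 19 − 6 = 52, so its missing entry is 72 − 52 = 20.
Column 4: 1 + 23 + 4 + 20 + 16 + 20 − 3 = 81, so its missing entry is 72 − 81 = -9.
Row 8: 6 + 51 − 9 + 1 − 10 + 12 + 28 = 79, so its missing entry is 72 − 79 = -7.
Row 3: 12 + 3 + 4 + 18 + 17 + 21 − 18 = 57, so its missing entry is 72 − 57 = 15.

d = 15, q = -7, p = -9, c = 20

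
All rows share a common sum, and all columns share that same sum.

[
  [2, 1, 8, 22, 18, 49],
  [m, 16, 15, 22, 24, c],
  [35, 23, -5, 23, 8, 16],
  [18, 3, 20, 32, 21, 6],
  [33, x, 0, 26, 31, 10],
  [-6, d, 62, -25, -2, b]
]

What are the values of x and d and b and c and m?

Rows 1 and 3 both sum to 100, so that's the common total.
Column 1: 2 + 35 + 18 + 33 − 6 = 82, so its missing entry is 100 − 82 = 18.
Row 2: 18 + 16 + 15 + 22 + 24 = 95, so its missing entry is 100 − 95 = 5.
Column 6: 49 + 5 + 16 + 6 + 10 = 86, so its missing entry is 100 − 86 = 14.
Row 6: -6 + 62 − 25 − 2 + 14 = 43, so its missing entry is 100 − 43 = 57.
Row 5: 33 + 0 + 26 + 31 + 10 = 100, so its missing entry is 100 − 100 = 0.

x = 0, d = 57, b = 14, c = 5, m = 18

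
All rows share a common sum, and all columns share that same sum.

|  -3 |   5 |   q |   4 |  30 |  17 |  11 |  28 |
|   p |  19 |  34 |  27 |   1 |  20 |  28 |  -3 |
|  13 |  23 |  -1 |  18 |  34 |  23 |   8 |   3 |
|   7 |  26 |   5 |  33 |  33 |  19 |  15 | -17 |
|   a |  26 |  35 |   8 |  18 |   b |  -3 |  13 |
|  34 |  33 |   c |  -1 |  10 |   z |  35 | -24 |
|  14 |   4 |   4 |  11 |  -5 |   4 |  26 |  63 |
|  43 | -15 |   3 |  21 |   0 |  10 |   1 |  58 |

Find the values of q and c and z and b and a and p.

Rows 3 and 4 both sum to 121, so that's the common total.
The known cells in row 1 total 92, leaving 121 − 92 = 29 for the blank.
The known cells in row 2 total 126, leaving 121 − 126 = -5 for the blank.
The known cells in column 1 total 103, leaving 121 − 103 = 18 for the blank.
The known cells in row 5 total 115, leaving 121 − 115 = 6 for the blank.
The known cells in column 6 total 99, leaving 121 − 99 = 22 for the blank.
The known cells in row 6 total 109, leaving 121 − 109 = 12 for the blank.

q = 29, c = 12, z = 22, b = 6, a = 18, p = -5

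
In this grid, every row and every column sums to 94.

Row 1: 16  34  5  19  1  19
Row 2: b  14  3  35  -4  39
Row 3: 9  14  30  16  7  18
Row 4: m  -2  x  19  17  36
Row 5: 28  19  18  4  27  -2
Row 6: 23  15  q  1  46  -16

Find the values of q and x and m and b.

Row 2 has 14 + 3 + 35 − 4 + 39 = 87; the blank must be 94 − 87 = 7.
Column 1 has 16 + 7 + 9 + 28 + 23 = 83; the blank must be 94 − 83 = 11.
Row 4 has 11 − 2 + 19 + 17 + 36 = 81; the blank must be 94 − 81 = 13.
Row 6 has 23 + 15 + 1 + 46 − 16 = 69; the blank must be 94 − 69 = 25.

q = 25, x = 13, m = 11, b = 7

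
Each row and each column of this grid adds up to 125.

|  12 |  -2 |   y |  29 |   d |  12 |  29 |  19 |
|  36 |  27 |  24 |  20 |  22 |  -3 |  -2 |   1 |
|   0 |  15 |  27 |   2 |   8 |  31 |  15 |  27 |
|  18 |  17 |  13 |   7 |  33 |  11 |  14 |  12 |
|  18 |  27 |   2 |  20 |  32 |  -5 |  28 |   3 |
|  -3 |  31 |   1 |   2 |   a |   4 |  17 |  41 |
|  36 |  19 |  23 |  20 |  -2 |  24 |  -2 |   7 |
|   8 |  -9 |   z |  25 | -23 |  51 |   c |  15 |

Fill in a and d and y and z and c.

a = 32, d = 23, y = 3, z = 32, c = 26

The known cells in row 6 total 93, leaving 125 − 93 = 32 for the blank.
The known cells in column 5 total 102, leaving 125 − 102 = 23 for the blank.
The known cells in row 1 total 122, leaving 125 − 122 = 3 for the blank.
The known cells in column 7 total 99, leaving 125 − 99 = 26 for the blank.
The known cells in row 8 total 93, leaving 125 − 93 = 32 for the blank.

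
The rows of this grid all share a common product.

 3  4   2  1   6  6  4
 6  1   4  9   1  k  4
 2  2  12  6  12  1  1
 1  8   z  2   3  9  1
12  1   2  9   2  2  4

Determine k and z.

k = 4, z = 8

Rows 1 and 5 each multiply to 3456, so every row has product 3456.
Row 2: 6×1×4×9×1×4 = 864, so the missing entry is 3456 ÷ 864 = 4.
Row 4: 1×8×2×3×9×1 = 432, so the missing entry is 3456 ÷ 432 = 8.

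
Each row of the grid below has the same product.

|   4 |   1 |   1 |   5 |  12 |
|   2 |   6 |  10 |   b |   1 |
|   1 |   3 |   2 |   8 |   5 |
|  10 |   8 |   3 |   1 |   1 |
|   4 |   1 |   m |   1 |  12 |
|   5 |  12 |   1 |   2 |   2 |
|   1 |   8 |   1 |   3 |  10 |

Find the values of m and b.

Rows 1 and 7 each multiply to 240, so every row has product 240.
Row 5: 4×1×1×12 = 48, so the missing entry is 240 ÷ 48 = 5.
Row 2: 2×6×10×1 = 120, so the missing entry is 240 ÷ 120 = 2.

m = 5, b = 2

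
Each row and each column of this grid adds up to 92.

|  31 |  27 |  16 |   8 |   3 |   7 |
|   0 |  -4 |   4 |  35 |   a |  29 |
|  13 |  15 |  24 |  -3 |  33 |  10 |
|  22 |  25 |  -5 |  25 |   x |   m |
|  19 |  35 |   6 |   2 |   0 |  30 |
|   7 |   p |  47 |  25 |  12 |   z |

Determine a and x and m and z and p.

Column 2 has 27 − 4 + 15 + 25 + 35 = 98; the blank must be 92 − 98 = -6.
Row 6 has 7 − 6 + 47 + 25 + 12 = 85; the blank must be 92 − 85 = 7.
Row 2 has 0 − 4 + 4 + 35 + 29 = 64; the blank must be 92 − 64 = 28.
Column 5 has 3 + 28 + 33 + 0 + 12 = 76; the blank must be 92 − 76 = 16.
Row 4 has 22 + 25 − 5 + 25 + 16 = 83; the blank must be 92 − 83 = 9.

a = 28, x = 16, m = 9, z = 7, p = -6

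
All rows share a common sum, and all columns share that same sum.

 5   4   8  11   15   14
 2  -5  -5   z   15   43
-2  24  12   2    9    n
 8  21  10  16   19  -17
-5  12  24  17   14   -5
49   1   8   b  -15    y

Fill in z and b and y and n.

Rows 1 and 4 both sum to 57, so that's the common total.
Row 3 has -2 + 24 + 12 + 2 + 9 = 45; the blank must be 57 − 45 = 12.
Column 6 has 14 + 43 + 12 − 17 − 5 = 47; the blank must be 57 − 47 = 10.
Row 6 has 49 + 1 + 8 − 15 + 10 = 53; the blank must be 57 − 53 = 4.
Row 2 has 2 − 5 − 5 + 15 + 43 = 50; the blank must be 57 − 50 = 7.

z = 7, b = 4, y = 10, n = 12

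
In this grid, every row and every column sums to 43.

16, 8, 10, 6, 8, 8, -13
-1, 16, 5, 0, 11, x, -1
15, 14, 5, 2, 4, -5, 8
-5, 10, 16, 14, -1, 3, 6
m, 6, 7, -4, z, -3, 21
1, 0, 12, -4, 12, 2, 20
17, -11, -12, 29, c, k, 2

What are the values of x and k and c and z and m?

x = 13, k = 25, c = -7, z = 16, m = 0

The known cells in column 1 total 43, leaving 43 − 43 = 0 for the blank.
The known cells in row 5 total 27, leaving 43 − 27 = 16 for the blank.
The known cells in row 2 total 30, leaving 43 − 30 = 13 for the blank.
The known cells in column 6 total 18, leaving 43 − 18 = 25 for the blank.
The known cells in row 7 total 50, leaving 43 − 50 = -7 for the blank.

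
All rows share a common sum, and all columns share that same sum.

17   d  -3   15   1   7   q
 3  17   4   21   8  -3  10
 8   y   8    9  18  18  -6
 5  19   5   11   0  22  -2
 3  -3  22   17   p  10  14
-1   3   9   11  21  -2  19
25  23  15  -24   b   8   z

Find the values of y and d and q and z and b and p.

Rows 2 and 4 both sum to 60, so that's the common total.
Row 5: 3 − 3 + 22 + 17 + 10 + 14 = 63, so its missing entry is 60 − 63 = -3.
Row 3: 8 + 8 + 9 + 18 + 18 − 6 = 55, so its missing entry is 60 − 55 = 5.
Column 2: 17 + 5 + 19 − 3 + 3 + 23 = 64, so its missing entry is 60 − 64 = -4.
Column 5: 1 + 8 + 18 + 0 − 3 + 21 = 45, so its missing entry is 60 − 45 = 15.
Row 1: 17 − 4 − 3 + 15 + 1 + 7 = 33, so its missing entry is 60 − 33 = 27.
Row 7: 25 + 23 + 15 − 24 + 15 + 8 = 62, so its missing entry is 60 − 62 = -2.

y = 5, d = -4, q = 27, z = -2, b = 15, p = -3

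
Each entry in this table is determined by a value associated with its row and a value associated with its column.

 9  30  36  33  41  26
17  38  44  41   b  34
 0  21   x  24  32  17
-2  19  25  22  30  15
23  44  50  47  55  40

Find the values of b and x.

b = 49, x = 27

The difference between any two rows is the same in every column — this is an addition table with the headers hidden.
Row 2 minus row 1 is 34 − 26 = 8, so its entry in column 5 is 41 + 8 = 49.
Row 3 minus row 1 is 17 − 26 = -9, so its entry in column 3 is 36 + (-9) = 27.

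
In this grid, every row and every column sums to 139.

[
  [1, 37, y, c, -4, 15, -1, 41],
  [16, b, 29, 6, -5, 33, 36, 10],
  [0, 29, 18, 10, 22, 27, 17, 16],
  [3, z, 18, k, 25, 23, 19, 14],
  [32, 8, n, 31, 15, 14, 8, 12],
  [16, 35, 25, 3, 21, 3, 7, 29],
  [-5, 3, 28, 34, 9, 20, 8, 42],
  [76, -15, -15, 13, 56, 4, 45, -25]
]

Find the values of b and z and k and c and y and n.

Row 2 has 16 + 29 + 6 − 5 + 33 + 36 + 10 = 125; the blank must be 139 − 125 = 14.
Column 2 has 37 + 14 + 29 + 8 + 35 + 3 − 15 = 111; the blank must be 139 − 111 = 28.
Row 5 has 32 + 8 + 31 + 15 + 14 + 8 + 12 = 120; the blank must be 139 − 120 = 19.
Column 3 has 29 + 18 + 18 + 19 + 25 + 28 − 15 = 122; the blank must be 139 − 122 = 17.
Row 1 has 1 + 37 + 17 − 4 + 15 − 1 + 41 = 106; the blank must be 139 − 106 = 33.
Row 4 has 3 + 28 + 18 + 25 + 23 + 19 + 14 = 130; the blank must be 139 − 130 = 9.

b = 14, z = 28, k = 9, c = 33, y = 17, n = 19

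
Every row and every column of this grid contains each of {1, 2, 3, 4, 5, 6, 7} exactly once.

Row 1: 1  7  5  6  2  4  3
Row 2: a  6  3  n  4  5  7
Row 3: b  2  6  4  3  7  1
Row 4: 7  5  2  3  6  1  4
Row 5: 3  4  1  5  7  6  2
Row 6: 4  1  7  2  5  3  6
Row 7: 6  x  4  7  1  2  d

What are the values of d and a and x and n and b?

Cell (7,2): column 2 already has {1, 2, 4, 5, 6, 7} → 3.
Cell (3,1): row 3 already has {1, 2, 3, 4, 6, 7} → 5.
At (row 7, col 7): row 7 already has {1, 2, 3, 4, 6, 7}, so the value is 5.
For row 2, column 1: column 1 already has {1, 3, 4, 5, 6, 7}; that leaves 2.
At (row 2, col 4): row 2 already has {2, 3, 4, 5, 6, 7}, so the value is 1.

d = 5, a = 2, x = 3, n = 1, b = 5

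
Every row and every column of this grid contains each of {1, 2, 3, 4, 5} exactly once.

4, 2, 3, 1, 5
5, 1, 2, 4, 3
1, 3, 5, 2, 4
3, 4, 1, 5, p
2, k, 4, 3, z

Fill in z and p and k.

z = 1, p = 2, k = 5

Cell (5,2): column 2 already has {1, 2, 3, 4} → 5.
Cell (5,5): row 5 already has {2, 3, 4, 5} → 1.
For row 4, column 5: row 4 already has {1, 3, 4, 5}; that leaves 2.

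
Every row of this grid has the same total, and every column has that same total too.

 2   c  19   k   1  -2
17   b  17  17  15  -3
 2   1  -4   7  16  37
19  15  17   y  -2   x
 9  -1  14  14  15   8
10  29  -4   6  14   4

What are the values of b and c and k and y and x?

Rows 3 and 5 both sum to 59, so that's the common total.
The known cells in row 2 total 63, leaving 59 − 63 = -4 for the blank.
The known cells in column 2 total 40, leaving 59 − 40 = 19 for the blank.
The known cells in row 1 total 39, leaving 59 − 39 = 20 for the blank.
The known cells in column 4 total 64, leaving 59 − 64 = -5 for the blank.
The known cells in row 4 total 44, leaving 59 − 44 = 15 for the blank.

b = -4, c = 19, k = 20, y = -5, x = 15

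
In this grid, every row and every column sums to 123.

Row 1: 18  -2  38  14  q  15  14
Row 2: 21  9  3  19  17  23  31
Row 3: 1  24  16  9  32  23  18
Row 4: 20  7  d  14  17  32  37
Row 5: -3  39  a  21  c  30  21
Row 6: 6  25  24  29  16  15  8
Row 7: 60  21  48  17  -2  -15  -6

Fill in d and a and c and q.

Row 4: 20 + 7 + 14 + 17 + 32 + 37 = 127, so its missing entry is 123 − 127 = -4.
Row 1: 18 − 2 + 38 + 14 + 15 + 14 = 97, so its missing entry is 123 − 97 = 26.
Column 5: 26 + 17 + 32 + 17 + 16 − 2 = 106, so its missing entry is 123 − 106 = 17.
Row 5: -3 + 39 + 21 + 17 + 30 + 21 = 125, so its missing entry is 123 − 125 = -2.

d = -4, a = -2, c = 17, q = 26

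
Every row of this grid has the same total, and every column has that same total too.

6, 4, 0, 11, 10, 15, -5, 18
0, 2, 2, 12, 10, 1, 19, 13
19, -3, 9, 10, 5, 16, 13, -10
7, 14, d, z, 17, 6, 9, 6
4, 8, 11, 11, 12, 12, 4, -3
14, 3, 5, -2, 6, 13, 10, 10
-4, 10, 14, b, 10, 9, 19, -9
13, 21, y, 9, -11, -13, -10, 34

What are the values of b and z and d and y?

b = 10, z = -2, d = 2, y = 16

Rows 1 and 2 both sum to 59, so that's the common total.
Row 7: -4 + 10 + 14 + 10 + 9 + 19 − 9 = 49, so its missing entry is 59 − 49 = 10.
Column 4: 11 + 12 + 10 + 11 − 2 + 10 + 9 = 61, so its missing entry is 59 − 61 = -2.
Row 4: 7 + 14 − 2 + 17 + 6 + 9 + 6 = 57, so its missing entry is 59 − 57 = 2.
Row 8: 13 + 21 + 9 − 11 − 13 − 10 + 34 = 43, so its missing entry is 59 − 43 = 16.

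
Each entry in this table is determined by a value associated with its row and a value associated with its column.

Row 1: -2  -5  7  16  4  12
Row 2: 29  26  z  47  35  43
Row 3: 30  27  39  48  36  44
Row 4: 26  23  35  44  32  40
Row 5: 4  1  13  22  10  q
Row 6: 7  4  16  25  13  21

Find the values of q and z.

The difference between any two rows is the same in every column — this is an addition table with the headers hidden.
Row 5 minus row 1 is 22 − 16 = 6, so its entry in column 6 is 12 + 6 = 18.
Row 2 minus row 1 is 47 − 16 = 31, so its entry in column 3 is 7 + 31 = 38.

q = 18, z = 38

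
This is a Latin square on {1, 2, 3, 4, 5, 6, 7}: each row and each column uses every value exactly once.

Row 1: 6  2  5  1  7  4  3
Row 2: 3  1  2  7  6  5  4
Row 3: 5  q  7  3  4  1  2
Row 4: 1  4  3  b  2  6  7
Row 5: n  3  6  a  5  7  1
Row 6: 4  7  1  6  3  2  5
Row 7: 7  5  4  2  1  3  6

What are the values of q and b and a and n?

q = 6, b = 5, a = 4, n = 2

Cell (4,4): row 4 already has {1, 2, 3, 4, 6, 7} → 5.
For row 5, column 1: column 1 already has {1, 3, 4, 5, 6, 7}; that leaves 2.
Cell (3,2): row 3 already has {1, 2, 3, 4, 5, 7} → 6.
Cell (5,4): row 5 already has {1, 2, 3, 5, 6, 7} → 4.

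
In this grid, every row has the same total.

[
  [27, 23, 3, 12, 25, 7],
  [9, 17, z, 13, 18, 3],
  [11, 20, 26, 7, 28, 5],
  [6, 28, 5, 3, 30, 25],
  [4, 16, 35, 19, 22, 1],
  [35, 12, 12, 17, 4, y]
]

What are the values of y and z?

Rows 1 and 4 both add up to 97, so every row sums to 97.
Row 6: 35 + 12 + 12 + 17 + 4 = 80, so the missing entry is 97 − 80 = 17.
Row 2: 9 + 17 + 13 + 18 + 3 = 60, so the missing entry is 97 − 60 = 37.

y = 17, z = 37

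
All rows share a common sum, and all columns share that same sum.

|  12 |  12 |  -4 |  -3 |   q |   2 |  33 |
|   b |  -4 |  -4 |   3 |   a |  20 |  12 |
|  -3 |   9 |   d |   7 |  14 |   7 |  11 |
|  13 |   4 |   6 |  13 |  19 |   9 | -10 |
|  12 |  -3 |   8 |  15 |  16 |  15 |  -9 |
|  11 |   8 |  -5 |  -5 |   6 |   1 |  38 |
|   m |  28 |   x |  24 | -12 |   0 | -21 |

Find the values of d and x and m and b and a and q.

d = 9, x = 44, m = -9, b = 18, a = 9, q = 2

Rows 4 and 5 both sum to 54, so that's the common total.
Row 3 has -3 + 9 + 7 + 14 + 7 + 11 = 45; the blank must be 54 − 45 = 9.
Column 3 has -4 − 4 + 9 + 6 + 8 − 5 = 10; the blank must be 54 − 10 = 44.
Row 1 has 12 + 12 − 4 − 3 + 2 + 33 = 52; the blank must be 54 − 52 = 2.
Column 5 has 2 + 14 + 19 + 16 + 6 − 12 = 45; the blank must be 54 − 45 = 9.
Row 7 has 28 + 44 + 24 − 12 + 0 − 21 = 63; the blank must be 54 − 63 = -9.
Row 2 has -4 − 4 + 3 + 9 + 20 + 12 = 36; the blank must be 54 − 36 = 18.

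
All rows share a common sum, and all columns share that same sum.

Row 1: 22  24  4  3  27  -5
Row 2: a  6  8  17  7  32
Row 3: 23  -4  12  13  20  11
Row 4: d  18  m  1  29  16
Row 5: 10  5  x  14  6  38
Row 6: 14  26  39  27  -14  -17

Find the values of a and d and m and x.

Rows 1 and 3 both sum to 75, so that's the common total.
The known cells in row 2 total 70, leaving 75 − 70 = 5 for the blank.
The known cells in row 5 total 73, leaving 75 − 73 = 2 for the blank.
The known cells in column 3 total 65, leaving 75 − 65 = 10 for the blank.
The known cells in row 4 total 74, leaving 75 − 74 = 1 for the blank.

a = 5, d = 1, m = 10, x = 2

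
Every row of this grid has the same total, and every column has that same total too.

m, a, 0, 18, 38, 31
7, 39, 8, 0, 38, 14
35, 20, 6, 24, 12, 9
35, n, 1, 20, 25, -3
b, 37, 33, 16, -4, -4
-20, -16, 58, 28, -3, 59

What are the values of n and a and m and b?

n = 28, a = -2, m = 21, b = 28

Rows 2 and 3 both sum to 106, so that's the common total.
The known cells in row 4 total 78, leaving 106 − 78 = 28 for the blank.
The known cells in row 5 total 78, leaving 106 − 78 = 28 for the blank.
The known cells in column 1 total 85, leaving 106 − 85 = 21 for the blank.
The known cells in row 1 total 108, leaving 106 − 108 = -2 for the blank.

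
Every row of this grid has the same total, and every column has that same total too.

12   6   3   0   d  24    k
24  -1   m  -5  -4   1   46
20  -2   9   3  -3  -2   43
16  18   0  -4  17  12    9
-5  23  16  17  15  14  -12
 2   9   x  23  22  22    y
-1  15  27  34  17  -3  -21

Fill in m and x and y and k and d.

Rows 3 and 4 both sum to 68, so that's the common total.
Row 2: 24 − 1 − 5 − 4 + 1 + 46 = 61, so its missing entry is 68 − 61 = 7.
Column 5: -4 − 3 + 17 + 15 + 22 + 17 = 64, so its missing entry is 68 − 64 = 4.
Row 1: 12 + 6 + 3 + 0 + 4 + 24 = 49, so its missing entry is 68 − 49 = 19.
Column 7: 19 + 46 + 43 + 9 − 12 − 21 = 84, so its missing entry is 68 − 84 = -16.
Row 6: 2 + 9 + 23 + 22 + 22 − 16 = 62, so its missing entry is 68 − 62 = 6.

m = 7, x = 6, y = -16, k = 19, d = 4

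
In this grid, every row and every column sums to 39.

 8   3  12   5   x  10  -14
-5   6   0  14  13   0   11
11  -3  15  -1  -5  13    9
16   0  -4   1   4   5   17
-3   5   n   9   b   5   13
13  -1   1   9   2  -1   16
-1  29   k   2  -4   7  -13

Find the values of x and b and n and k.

x = 15, b = 14, n = -4, k = 19

Row 7 has -1 + 29 + 2 − 4 + 7 − 13 = 20; the blank must be 39 − 20 = 19.
Row 1 has 8 + 3 + 12 + 5 + 10 − 14 = 24; the blank must be 39 − 24 = 15.
Column 5 has 15 + 13 − 5 + 4 + 2 − 4 = 25; the blank must be 39 − 25 = 14.
Row 5 has -3 + 5 + 9 + 14 + 5 + 13 = 43; the blank must be 39 − 43 = -4.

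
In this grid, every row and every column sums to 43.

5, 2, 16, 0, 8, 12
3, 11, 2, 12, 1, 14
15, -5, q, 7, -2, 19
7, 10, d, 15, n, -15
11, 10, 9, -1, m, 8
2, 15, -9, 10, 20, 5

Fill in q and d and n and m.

Row 5 has 11 + 10 + 9 − 1 + 8 = 37; the blank must be 43 − 37 = 6.
Column 5 has 8 + 1 − 2 + 6 + 20 = 33; the blank must be 43 − 33 = 10.
Row 4 has 7 + 10 + 15 + 10 − 15 = 27; the blank must be 43 − 27 = 16.
Row 3 has 15 − 5 + 7 − 2 + 19 = 34; the blank must be 43 − 34 = 9.

q = 9, d = 16, n = 10, m = 6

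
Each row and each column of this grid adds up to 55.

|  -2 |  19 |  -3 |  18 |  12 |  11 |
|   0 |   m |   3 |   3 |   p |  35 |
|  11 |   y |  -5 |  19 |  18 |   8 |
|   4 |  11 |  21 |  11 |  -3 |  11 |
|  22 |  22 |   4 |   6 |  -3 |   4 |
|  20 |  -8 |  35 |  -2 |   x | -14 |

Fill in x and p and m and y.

x = 24, p = 7, m = 7, y = 4

Row 6: 20 − 8 + 35 − 2 − 14 = 31, so its missing entry is 55 − 31 = 24.
Row 3: 11 − 5 + 19 + 18 + 8 = 51, so its missing entry is 55 − 51 = 4.
Column 2: 19 + 4 + 11 + 22 − 8 = 48, so its missing entry is 55 − 48 = 7.
Row 2: 0 + 7 + 3 + 3 + 35 = 48, so its missing entry is 55 − 48 = 7.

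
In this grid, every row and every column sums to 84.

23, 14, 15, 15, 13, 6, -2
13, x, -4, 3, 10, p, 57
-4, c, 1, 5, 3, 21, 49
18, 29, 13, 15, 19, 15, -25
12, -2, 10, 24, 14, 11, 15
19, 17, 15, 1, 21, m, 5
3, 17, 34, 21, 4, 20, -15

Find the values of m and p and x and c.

m = 6, p = 5, x = 0, c = 9

Row 6 has 19 + 17 + 15 + 1 + 21 + 5 = 78; the blank must be 84 − 78 = 6.
Row 3 has -4 + 1 + 5 + 3 + 21 + 49 = 75; the blank must be 84 − 75 = 9.
Column 2 has 14 + 9 + 29 − 2 + 17 + 17 = 84; the blank must be 84 − 84 = 0.
Row 2 has 13 + 0 − 4 + 3 + 10 + 57 = 79; the blank must be 84 − 79 = 5.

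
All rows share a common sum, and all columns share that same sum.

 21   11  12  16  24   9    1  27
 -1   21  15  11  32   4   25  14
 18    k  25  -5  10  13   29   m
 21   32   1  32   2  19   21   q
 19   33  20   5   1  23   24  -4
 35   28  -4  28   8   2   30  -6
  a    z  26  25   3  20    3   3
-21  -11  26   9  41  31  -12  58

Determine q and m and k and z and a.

q = -7, m = 36, k = -5, z = 12, a = 29

Rows 1 and 2 both sum to 121, so that's the common total.
The known cells in row 4 total 128, leaving 121 − 128 = -7 for the blank.
The known cells in column 8 total 85, leaving 121 − 85 = 36 for the blank.
The known cells in row 3 total 126, leaving 121 − 126 = -5 for the blank.
The known cells in column 2 total 109, leaving 121 − 109 = 12 for the blank.
The known cells in row 7 total 92, leaving 121 − 92 = 29 for the blank.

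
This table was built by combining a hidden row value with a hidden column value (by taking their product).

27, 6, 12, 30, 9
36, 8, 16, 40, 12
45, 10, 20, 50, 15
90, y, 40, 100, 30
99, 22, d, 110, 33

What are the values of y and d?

y = 20, d = 44

Each row is a constant multiple of every other row — this is a multiplication table with the headers hidden.
Row 4 is 30/9 = 10/3 times row 1, so its entry in column 2 is 6 × 10/3 = 20.
Row 5 is 33/9 = 11/3 times row 1, so its entry in column 3 is 12 × 11/3 = 44.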